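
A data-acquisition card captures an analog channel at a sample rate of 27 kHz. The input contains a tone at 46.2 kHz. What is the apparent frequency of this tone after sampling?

46.2 kHz mod fs = 19.2 kHz.
19.2 kHz > fs/2 = 13.5 kHz, folds to fs − 19.2 kHz = 7.8 kHz.

7.8 kHz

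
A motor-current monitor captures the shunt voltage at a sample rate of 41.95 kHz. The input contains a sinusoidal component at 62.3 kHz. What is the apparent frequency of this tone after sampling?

20.35 kHz

62.3 kHz mod fs = 20.35 kHz.
20.35 kHz ≤ fs/2 = 20.975 kHz, appears at 20.35 kHz.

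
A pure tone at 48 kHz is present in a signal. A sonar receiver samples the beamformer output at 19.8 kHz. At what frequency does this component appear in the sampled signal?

8.4 kHz

48 kHz mod fs = 8.4 kHz.
8.4 kHz ≤ fs/2 = 9.9 kHz, appears at 8.4 kHz.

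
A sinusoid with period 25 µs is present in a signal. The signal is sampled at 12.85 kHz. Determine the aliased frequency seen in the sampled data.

1.45 kHz

T = 25 µs → f = 1/T = 40 kHz.
40 kHz mod fs = 1.45 kHz.
1.45 kHz ≤ fs/2 = 6.425 kHz, appears at 1.45 kHz.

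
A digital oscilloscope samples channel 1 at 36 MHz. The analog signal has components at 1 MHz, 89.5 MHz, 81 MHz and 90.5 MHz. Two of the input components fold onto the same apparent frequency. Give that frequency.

fs/2 = 18 MHz.
1 MHz ≤ fs/2 = 18 MHz, passes unchanged.
89.5 MHz mod fs = 17.5 MHz.
17.5 MHz ≤ fs/2 = 18 MHz, appears at 17.5 MHz.
81 MHz mod fs = 9 MHz.
9 MHz ≤ fs/2 = 18 MHz, appears at 9 MHz.
90.5 MHz mod fs = 18.5 MHz.
18.5 MHz > fs/2 = 18 MHz, folds to fs − 18.5 MHz = 17.5 MHz.
89.5 MHz and 90.5 MHz both map to 17.5 MHz.

17.5 MHz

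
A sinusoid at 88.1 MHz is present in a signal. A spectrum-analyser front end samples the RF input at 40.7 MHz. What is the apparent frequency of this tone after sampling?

88.1 MHz mod fs = 6.7 MHz.
6.7 MHz ≤ fs/2 = 20.35 MHz, appears at 6.7 MHz.

6.7 MHz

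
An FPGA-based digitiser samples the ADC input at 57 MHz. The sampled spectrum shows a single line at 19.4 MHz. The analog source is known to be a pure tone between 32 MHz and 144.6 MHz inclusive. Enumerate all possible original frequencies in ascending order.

37.6 MHz, 76.4 MHz, 94.6 MHz, 133.4 MHz

Frequencies that alias to 19.4 MHz are k·fs ± 19.4 MHz for integer k ≥ 0.
k=0: 19.4 MHz.
k=1: 37.6 MHz, 76.4 MHz.
k=2: 94.6 MHz, 133.4 MHz.
k=3: 151.6 MHz, 190.4 MHz.
Within [32 MHz, 144.6 MHz]: 37.6 MHz, 76.4 MHz, 94.6 MHz, 133.4 MHz.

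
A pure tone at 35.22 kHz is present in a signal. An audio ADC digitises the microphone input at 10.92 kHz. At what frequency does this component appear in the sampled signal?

2.46 kHz

35.22 kHz mod fs = 2.46 kHz.
2.46 kHz ≤ fs/2 = 5.46 kHz, appears at 2.46 kHz.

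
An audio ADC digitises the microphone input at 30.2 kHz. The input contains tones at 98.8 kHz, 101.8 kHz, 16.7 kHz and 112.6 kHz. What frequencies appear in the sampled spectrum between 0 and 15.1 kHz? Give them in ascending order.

fs/2 = 15.1 kHz.
98.8 kHz mod fs = 8.2 kHz.
8.2 kHz ≤ fs/2 = 15.1 kHz, appears at 8.2 kHz.
101.8 kHz mod fs = 11.2 kHz.
11.2 kHz ≤ fs/2 = 15.1 kHz, appears at 11.2 kHz.
16.7 kHz > fs/2 = 15.1 kHz, folds to fs − 16.7 kHz = 13.5 kHz.
112.6 kHz mod fs = 22 kHz.
22 kHz > fs/2 = 15.1 kHz, folds to fs − 22 kHz = 8.2 kHz.
Distinct values: {8.2 kHz, 11.2 kHz, 13.5 kHz}.

8.2 kHz, 11.2 kHz, 13.5 kHz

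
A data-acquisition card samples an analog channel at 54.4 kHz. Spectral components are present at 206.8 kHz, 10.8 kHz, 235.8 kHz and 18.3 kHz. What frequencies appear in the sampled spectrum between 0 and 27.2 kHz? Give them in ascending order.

fs/2 = 27.2 kHz.
206.8 kHz mod fs = 43.6 kHz.
43.6 kHz > fs/2 = 27.2 kHz, folds to fs − 43.6 kHz = 10.8 kHz.
10.8 kHz ≤ fs/2 = 27.2 kHz, passes unchanged.
235.8 kHz mod fs = 18.2 kHz.
18.2 kHz ≤ fs/2 = 27.2 kHz, appears at 18.2 kHz.
18.3 kHz ≤ fs/2 = 27.2 kHz, passes unchanged.
Distinct values: {10.8 kHz, 18.2 kHz, 18.3 kHz}.

10.8 kHz, 18.2 kHz, 18.3 kHz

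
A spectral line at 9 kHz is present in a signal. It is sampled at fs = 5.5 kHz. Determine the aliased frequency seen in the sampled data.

9 kHz mod fs = 3.5 kHz.
3.5 kHz > fs/2 = 2.75 kHz, folds to fs − 3.5 kHz = 2 kHz.

2 kHz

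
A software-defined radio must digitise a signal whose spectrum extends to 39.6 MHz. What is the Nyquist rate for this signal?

79.2 MHz

Nyquist rate = 2 × 39.6 MHz = 79.2 MHz.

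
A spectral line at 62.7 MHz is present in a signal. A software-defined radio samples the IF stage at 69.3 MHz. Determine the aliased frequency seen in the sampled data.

6.6 MHz

62.7 MHz > fs/2 = 34.65 MHz, folds to fs − 62.7 MHz = 6.6 MHz.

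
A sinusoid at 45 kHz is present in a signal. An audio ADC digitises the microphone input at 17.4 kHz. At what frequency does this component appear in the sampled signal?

7.2 kHz

45 kHz mod fs = 10.2 kHz.
10.2 kHz > fs/2 = 8.7 kHz, folds to fs − 10.2 kHz = 7.2 kHz.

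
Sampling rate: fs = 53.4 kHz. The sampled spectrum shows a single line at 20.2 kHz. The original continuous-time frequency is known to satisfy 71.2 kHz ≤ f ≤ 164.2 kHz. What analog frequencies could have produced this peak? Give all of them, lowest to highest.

Frequencies that alias to 20.2 kHz are k·fs ± 20.2 kHz for integer k ≥ 0.
k=0: 20.2 kHz.
k=1: 33.2 kHz, 73.6 kHz.
k=2: 86.6 kHz, 127 kHz.
k=3: 140 kHz, 180.4 kHz.
k=4: 193.4 kHz, 233.8 kHz.
Within [71.2 kHz, 164.2 kHz]: 73.6 kHz, 86.6 kHz, 127 kHz, 140 kHz.

73.6 kHz, 86.6 kHz, 127 kHz, 140 kHz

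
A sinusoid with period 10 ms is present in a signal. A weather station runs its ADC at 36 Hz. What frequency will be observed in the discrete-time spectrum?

T = 10 ms → f = 1/T = 100 Hz.
100 Hz mod fs = 28 Hz.
28 Hz > fs/2 = 18 Hz, folds to fs − 28 Hz = 8 Hz.

8 Hz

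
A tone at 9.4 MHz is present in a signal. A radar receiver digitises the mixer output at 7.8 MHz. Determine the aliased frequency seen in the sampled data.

1.6 MHz

9.4 MHz mod fs = 1.6 MHz.
1.6 MHz ≤ fs/2 = 3.9 MHz, appears at 1.6 MHz.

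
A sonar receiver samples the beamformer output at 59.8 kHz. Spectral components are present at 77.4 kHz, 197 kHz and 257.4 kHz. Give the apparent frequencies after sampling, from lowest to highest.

fs/2 = 29.9 kHz.
77.4 kHz mod fs = 17.6 kHz.
17.6 kHz ≤ fs/2 = 29.9 kHz, appears at 17.6 kHz.
197 kHz mod fs = 17.6 kHz.
17.6 kHz ≤ fs/2 = 29.9 kHz, appears at 17.6 kHz.
257.4 kHz mod fs = 18.2 kHz.
18.2 kHz ≤ fs/2 = 29.9 kHz, appears at 18.2 kHz.
Distinct values: {17.6 kHz, 18.2 kHz}.

17.6 kHz, 18.2 kHz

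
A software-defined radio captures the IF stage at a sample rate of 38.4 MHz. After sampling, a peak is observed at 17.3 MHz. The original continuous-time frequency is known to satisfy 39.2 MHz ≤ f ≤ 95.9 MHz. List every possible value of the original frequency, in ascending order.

Frequencies that alias to 17.3 MHz are k·fs ± 17.3 MHz for integer k ≥ 0.
k=0: 17.3 MHz.
k=1: 21.1 MHz, 55.7 MHz.
k=2: 59.5 MHz, 94.1 MHz.
k=3: 97.9 MHz, 132.5 MHz.
Within [39.2 MHz, 95.9 MHz]: 55.7 MHz, 59.5 MHz, 94.1 MHz.

55.7 MHz, 59.5 MHz, 94.1 MHz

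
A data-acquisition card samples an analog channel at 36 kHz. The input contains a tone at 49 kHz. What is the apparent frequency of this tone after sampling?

49 kHz mod fs = 13 kHz.
13 kHz ≤ fs/2 = 18 kHz, appears at 13 kHz.

13 kHz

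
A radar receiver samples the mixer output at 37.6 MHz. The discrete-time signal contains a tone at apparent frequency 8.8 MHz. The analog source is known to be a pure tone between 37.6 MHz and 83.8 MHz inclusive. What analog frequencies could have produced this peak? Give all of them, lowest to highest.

46.4 MHz, 66.4 MHz

Frequencies that alias to 8.8 MHz are k·fs ± 8.8 MHz for integer k ≥ 0.
k=0: 8.8 MHz.
k=1: 28.8 MHz, 46.4 MHz.
k=2: 66.4 MHz, 84 MHz.
k=3: 104 MHz, 121.6 MHz.
Within [37.6 MHz, 83.8 MHz]: 46.4 MHz, 66.4 MHz.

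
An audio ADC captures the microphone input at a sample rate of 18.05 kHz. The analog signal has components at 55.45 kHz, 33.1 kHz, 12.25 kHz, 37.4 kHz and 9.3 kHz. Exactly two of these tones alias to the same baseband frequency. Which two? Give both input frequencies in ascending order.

37.4 kHz, 55.45 kHz

fs/2 = 9.025 kHz.
55.45 kHz mod fs = 1.3 kHz.
1.3 kHz ≤ fs/2 = 9.025 kHz, appears at 1.3 kHz.
33.1 kHz mod fs = 15.05 kHz.
15.05 kHz > fs/2 = 9.025 kHz, folds to fs − 15.05 kHz = 3 kHz.
12.25 kHz > fs/2 = 9.025 kHz, folds to fs − 12.25 kHz = 5.8 kHz.
37.4 kHz mod fs = 1.3 kHz.
1.3 kHz ≤ fs/2 = 9.025 kHz, appears at 1.3 kHz.
9.3 kHz > fs/2 = 9.025 kHz, folds to fs − 9.3 kHz = 8.75 kHz.
37.4 kHz and 55.45 kHz both map to 1.3 kHz.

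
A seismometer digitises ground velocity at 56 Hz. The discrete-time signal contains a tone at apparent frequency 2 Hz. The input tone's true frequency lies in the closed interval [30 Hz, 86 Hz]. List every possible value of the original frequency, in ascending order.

Frequencies that alias to 2 Hz are k·fs ± 2 Hz for integer k ≥ 0.
k=0: 2 Hz.
k=1: 54 Hz, 58 Hz.
k=2: 110 Hz, 114 Hz.
Within [30 Hz, 86 Hz]: 54 Hz, 58 Hz.

54 Hz, 58 Hz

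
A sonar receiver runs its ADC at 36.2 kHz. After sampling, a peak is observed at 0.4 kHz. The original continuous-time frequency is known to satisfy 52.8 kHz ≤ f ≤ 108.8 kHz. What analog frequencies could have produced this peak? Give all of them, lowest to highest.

Frequencies that alias to 0.4 kHz are k·fs ± 0.4 kHz for integer k ≥ 0.
k=0: 0.4 kHz.
k=1: 35.8 kHz, 36.6 kHz.
k=2: 72 kHz, 72.8 kHz.
k=3: 108.2 kHz, 109 kHz.
k=4: 144.4 kHz, 145.2 kHz.
Within [52.8 kHz, 108.8 kHz]: 72 kHz, 72.8 kHz, 108.2 kHz.

72 kHz, 72.8 kHz, 108.2 kHz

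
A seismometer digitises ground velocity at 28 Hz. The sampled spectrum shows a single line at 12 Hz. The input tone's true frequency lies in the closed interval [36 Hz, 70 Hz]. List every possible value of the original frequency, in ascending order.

Frequencies that alias to 12 Hz are k·fs ± 12 Hz for integer k ≥ 0.
k=0: 12 Hz.
k=1: 16 Hz, 40 Hz.
k=2: 44 Hz, 68 Hz.
k=3: 72 Hz, 96 Hz.
Within [36 Hz, 70 Hz]: 40 Hz, 44 Hz, 68 Hz.

40 Hz, 44 Hz, 68 Hz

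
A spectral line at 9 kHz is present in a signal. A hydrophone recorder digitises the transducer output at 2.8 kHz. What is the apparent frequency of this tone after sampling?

9 kHz mod fs = 0.6 kHz.
0.6 kHz ≤ fs/2 = 1.4 kHz, appears at 0.6 kHz.

0.6 kHz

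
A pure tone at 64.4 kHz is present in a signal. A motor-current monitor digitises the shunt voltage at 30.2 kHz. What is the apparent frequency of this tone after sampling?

64.4 kHz mod fs = 4 kHz.
4 kHz ≤ fs/2 = 15.1 kHz, appears at 4 kHz.

4 kHz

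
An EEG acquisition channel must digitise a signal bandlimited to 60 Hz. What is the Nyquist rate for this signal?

120 Hz

Nyquist rate = 2 × 60 Hz = 120 Hz.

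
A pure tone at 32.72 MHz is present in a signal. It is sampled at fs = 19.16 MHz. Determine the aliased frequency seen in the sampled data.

5.6 MHz

32.72 MHz mod fs = 13.56 MHz.
13.56 MHz > fs/2 = 9.58 MHz, folds to fs − 13.56 MHz = 5.6 MHz.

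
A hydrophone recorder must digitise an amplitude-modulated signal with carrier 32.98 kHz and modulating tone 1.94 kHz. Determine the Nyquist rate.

69.84 kHz

AM sidebands sit at fc ± fm = 31.04 kHz and 34.92 kHz.
Highest-frequency component: 34.92 kHz.
Nyquist rate = 2 × 34.92 kHz = 69.84 kHz.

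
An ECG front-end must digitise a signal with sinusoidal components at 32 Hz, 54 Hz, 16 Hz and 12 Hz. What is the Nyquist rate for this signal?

108 Hz

Highest-frequency component: 54 Hz.
Nyquist rate = 2 × 54 Hz = 108 Hz.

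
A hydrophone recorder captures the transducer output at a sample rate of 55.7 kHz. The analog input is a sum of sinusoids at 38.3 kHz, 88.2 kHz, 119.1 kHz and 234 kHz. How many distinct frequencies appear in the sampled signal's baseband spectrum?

4

fs/2 = 27.85 kHz.
38.3 kHz > fs/2 = 27.85 kHz, folds to fs − 38.3 kHz = 17.4 kHz.
88.2 kHz mod fs = 32.5 kHz.
32.5 kHz > fs/2 = 27.85 kHz, folds to fs − 32.5 kHz = 23.2 kHz.
119.1 kHz mod fs = 7.7 kHz.
7.7 kHz ≤ fs/2 = 27.85 kHz, appears at 7.7 kHz.
234 kHz mod fs = 11.2 kHz.
11.2 kHz ≤ fs/2 = 27.85 kHz, appears at 11.2 kHz.
Distinct values: {7.7 kHz, 11.2 kHz, 17.4 kHz, 23.2 kHz} → 4.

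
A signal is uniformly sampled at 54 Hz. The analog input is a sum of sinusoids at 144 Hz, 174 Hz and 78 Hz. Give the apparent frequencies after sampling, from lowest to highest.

12 Hz, 18 Hz, 24 Hz

fs/2 = 27 Hz.
144 Hz mod fs = 36 Hz.
36 Hz > fs/2 = 27 Hz, folds to fs − 36 Hz = 18 Hz.
174 Hz mod fs = 12 Hz.
12 Hz ≤ fs/2 = 27 Hz, appears at 12 Hz.
78 Hz mod fs = 24 Hz.
24 Hz ≤ fs/2 = 27 Hz, appears at 24 Hz.
Distinct values: {12 Hz, 18 Hz, 24 Hz}.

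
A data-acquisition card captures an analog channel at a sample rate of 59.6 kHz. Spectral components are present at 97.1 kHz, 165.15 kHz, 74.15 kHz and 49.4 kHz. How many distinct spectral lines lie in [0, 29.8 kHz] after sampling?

4

fs/2 = 29.8 kHz.
97.1 kHz mod fs = 37.5 kHz.
37.5 kHz > fs/2 = 29.8 kHz, folds to fs − 37.5 kHz = 22.1 kHz.
165.15 kHz mod fs = 45.95 kHz.
45.95 kHz > fs/2 = 29.8 kHz, folds to fs − 45.95 kHz = 13.65 kHz.
74.15 kHz mod fs = 14.55 kHz.
14.55 kHz ≤ fs/2 = 29.8 kHz, appears at 14.55 kHz.
49.4 kHz > fs/2 = 29.8 kHz, folds to fs − 49.4 kHz = 10.2 kHz.
Distinct values: {10.2 kHz, 13.65 kHz, 14.55 kHz, 22.1 kHz} → 4.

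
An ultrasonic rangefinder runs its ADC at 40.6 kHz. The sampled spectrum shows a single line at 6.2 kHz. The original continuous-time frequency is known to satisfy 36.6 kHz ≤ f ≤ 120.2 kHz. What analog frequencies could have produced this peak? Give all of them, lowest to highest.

Frequencies that alias to 6.2 kHz are k·fs ± 6.2 kHz for integer k ≥ 0.
k=0: 6.2 kHz.
k=1: 34.4 kHz, 46.8 kHz.
k=2: 75 kHz, 87.4 kHz.
k=3: 115.6 kHz, 128 kHz.
k=4: 156.2 kHz, 168.6 kHz.
Within [36.6 kHz, 120.2 kHz]: 46.8 kHz, 75 kHz, 87.4 kHz, 115.6 kHz.

46.8 kHz, 75 kHz, 87.4 kHz, 115.6 kHz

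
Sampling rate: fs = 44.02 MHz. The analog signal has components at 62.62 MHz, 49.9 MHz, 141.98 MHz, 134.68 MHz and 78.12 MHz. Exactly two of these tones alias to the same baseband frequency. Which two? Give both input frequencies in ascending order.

fs/2 = 22.01 MHz.
62.62 MHz mod fs = 18.6 MHz.
18.6 MHz ≤ fs/2 = 22.01 MHz, appears at 18.6 MHz.
49.9 MHz mod fs = 5.88 MHz.
5.88 MHz ≤ fs/2 = 22.01 MHz, appears at 5.88 MHz.
141.98 MHz mod fs = 9.92 MHz.
9.92 MHz ≤ fs/2 = 22.01 MHz, appears at 9.92 MHz.
134.68 MHz mod fs = 2.62 MHz.
2.62 MHz ≤ fs/2 = 22.01 MHz, appears at 2.62 MHz.
78.12 MHz mod fs = 34.1 MHz.
34.1 MHz > fs/2 = 22.01 MHz, folds to fs − 34.1 MHz = 9.92 MHz.
78.12 MHz and 141.98 MHz both map to 9.92 MHz.

78.12 MHz, 141.98 MHz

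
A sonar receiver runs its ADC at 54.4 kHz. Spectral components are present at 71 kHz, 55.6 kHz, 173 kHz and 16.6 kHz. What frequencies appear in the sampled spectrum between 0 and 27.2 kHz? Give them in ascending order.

1.2 kHz, 9.8 kHz, 16.6 kHz

fs/2 = 27.2 kHz.
71 kHz mod fs = 16.6 kHz.
16.6 kHz ≤ fs/2 = 27.2 kHz, appears at 16.6 kHz.
55.6 kHz mod fs = 1.2 kHz.
1.2 kHz ≤ fs/2 = 27.2 kHz, appears at 1.2 kHz.
173 kHz mod fs = 9.8 kHz.
9.8 kHz ≤ fs/2 = 27.2 kHz, appears at 9.8 kHz.
16.6 kHz ≤ fs/2 = 27.2 kHz, passes unchanged.
Distinct values: {1.2 kHz, 9.8 kHz, 16.6 kHz}.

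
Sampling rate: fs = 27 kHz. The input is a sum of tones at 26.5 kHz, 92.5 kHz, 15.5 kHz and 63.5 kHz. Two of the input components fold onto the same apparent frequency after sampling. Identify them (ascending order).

fs/2 = 13.5 kHz.
26.5 kHz > fs/2 = 13.5 kHz, folds to fs − 26.5 kHz = 0.5 kHz.
92.5 kHz mod fs = 11.5 kHz.
11.5 kHz ≤ fs/2 = 13.5 kHz, appears at 11.5 kHz.
15.5 kHz > fs/2 = 13.5 kHz, folds to fs − 15.5 kHz = 11.5 kHz.
63.5 kHz mod fs = 9.5 kHz.
9.5 kHz ≤ fs/2 = 13.5 kHz, appears at 9.5 kHz.
15.5 kHz and 92.5 kHz both map to 11.5 kHz.

15.5 kHz, 92.5 kHz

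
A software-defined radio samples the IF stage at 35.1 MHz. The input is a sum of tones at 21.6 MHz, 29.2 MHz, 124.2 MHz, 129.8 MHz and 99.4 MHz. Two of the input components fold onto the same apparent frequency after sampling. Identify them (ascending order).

fs/2 = 17.55 MHz.
21.6 MHz > fs/2 = 17.55 MHz, folds to fs − 21.6 MHz = 13.5 MHz.
29.2 MHz > fs/2 = 17.55 MHz, folds to fs − 29.2 MHz = 5.9 MHz.
124.2 MHz mod fs = 18.9 MHz.
18.9 MHz > fs/2 = 17.55 MHz, folds to fs − 18.9 MHz = 16.2 MHz.
129.8 MHz mod fs = 24.5 MHz.
24.5 MHz > fs/2 = 17.55 MHz, folds to fs − 24.5 MHz = 10.6 MHz.
99.4 MHz mod fs = 29.2 MHz.
29.2 MHz > fs/2 = 17.55 MHz, folds to fs − 29.2 MHz = 5.9 MHz.
29.2 MHz and 99.4 MHz both map to 5.9 MHz.

29.2 MHz, 99.4 MHz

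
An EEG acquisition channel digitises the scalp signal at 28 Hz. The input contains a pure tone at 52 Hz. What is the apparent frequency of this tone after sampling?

4 Hz

52 Hz mod fs = 24 Hz.
24 Hz > fs/2 = 14 Hz, folds to fs − 24 Hz = 4 Hz.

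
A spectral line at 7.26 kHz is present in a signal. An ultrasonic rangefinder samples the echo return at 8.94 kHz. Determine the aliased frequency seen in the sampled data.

1.68 kHz

7.26 kHz > fs/2 = 4.47 kHz, folds to fs − 7.26 kHz = 1.68 kHz.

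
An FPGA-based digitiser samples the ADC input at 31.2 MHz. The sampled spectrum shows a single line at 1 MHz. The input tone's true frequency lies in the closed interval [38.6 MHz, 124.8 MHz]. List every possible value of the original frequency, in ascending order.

Frequencies that alias to 1 MHz are k·fs ± 1 MHz for integer k ≥ 0.
k=0: 1 MHz.
k=1: 30.2 MHz, 32.2 MHz.
k=2: 61.4 MHz, 63.4 MHz.
k=3: 92.6 MHz, 94.6 MHz.
k=4: 123.8 MHz, 125.8 MHz.
k=5: 155 MHz, 157 MHz.
Within [38.6 MHz, 124.8 MHz]: 61.4 MHz, 63.4 MHz, 92.6 MHz, 94.6 MHz, 123.8 MHz.

61.4 MHz, 63.4 MHz, 92.6 MHz, 94.6 MHz, 123.8 MHz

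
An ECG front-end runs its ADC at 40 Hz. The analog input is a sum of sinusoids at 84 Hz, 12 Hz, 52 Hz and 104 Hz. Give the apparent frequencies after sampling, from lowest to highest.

fs/2 = 20 Hz.
84 Hz mod fs = 4 Hz.
4 Hz ≤ fs/2 = 20 Hz, appears at 4 Hz.
12 Hz ≤ fs/2 = 20 Hz, passes unchanged.
52 Hz mod fs = 12 Hz.
12 Hz ≤ fs/2 = 20 Hz, appears at 12 Hz.
104 Hz mod fs = 24 Hz.
24 Hz > fs/2 = 20 Hz, folds to fs − 24 Hz = 16 Hz.
Distinct values: {4 Hz, 12 Hz, 16 Hz}.

4 Hz, 12 Hz, 16 Hz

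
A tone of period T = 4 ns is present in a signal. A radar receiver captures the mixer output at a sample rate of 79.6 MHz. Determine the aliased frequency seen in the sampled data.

T = 4 ns → f = 1/T = 250 MHz.
250 MHz mod fs = 11.2 MHz.
11.2 MHz ≤ fs/2 = 39.8 MHz, appears at 11.2 MHz.

11.2 MHz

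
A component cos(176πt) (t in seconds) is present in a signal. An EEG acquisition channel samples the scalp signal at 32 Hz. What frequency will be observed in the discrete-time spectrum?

8 Hz

ω = 176π rad/s → f = ω/(2π) = 88 Hz.
88 Hz mod fs = 24 Hz.
24 Hz > fs/2 = 16 Hz, folds to fs − 24 Hz = 8 Hz.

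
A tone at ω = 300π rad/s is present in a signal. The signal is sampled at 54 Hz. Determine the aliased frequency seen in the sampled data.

ω = 300π rad/s → f = ω/(2π) = 150 Hz.
150 Hz mod fs = 42 Hz.
42 Hz > fs/2 = 27 Hz, folds to fs − 42 Hz = 12 Hz.

12 Hz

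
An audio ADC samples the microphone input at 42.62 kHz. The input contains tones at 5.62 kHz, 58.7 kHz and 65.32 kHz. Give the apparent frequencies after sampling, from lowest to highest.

5.62 kHz, 16.08 kHz, 19.92 kHz

fs/2 = 21.31 kHz.
5.62 kHz ≤ fs/2 = 21.31 kHz, passes unchanged.
58.7 kHz mod fs = 16.08 kHz.
16.08 kHz ≤ fs/2 = 21.31 kHz, appears at 16.08 kHz.
65.32 kHz mod fs = 22.7 kHz.
22.7 kHz > fs/2 = 21.31 kHz, folds to fs − 22.7 kHz = 19.92 kHz.
Distinct values: {5.62 kHz, 16.08 kHz, 19.92 kHz}.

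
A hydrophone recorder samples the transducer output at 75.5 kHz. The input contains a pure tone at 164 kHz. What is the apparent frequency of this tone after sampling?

13 kHz

164 kHz mod fs = 13 kHz.
13 kHz ≤ fs/2 = 37.75 kHz, appears at 13 kHz.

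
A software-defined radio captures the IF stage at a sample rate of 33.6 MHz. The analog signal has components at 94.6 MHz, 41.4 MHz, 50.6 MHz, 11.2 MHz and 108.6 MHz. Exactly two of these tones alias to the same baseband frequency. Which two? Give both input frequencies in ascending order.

fs/2 = 16.8 MHz.
94.6 MHz mod fs = 27.4 MHz.
27.4 MHz > fs/2 = 16.8 MHz, folds to fs − 27.4 MHz = 6.2 MHz.
41.4 MHz mod fs = 7.8 MHz.
7.8 MHz ≤ fs/2 = 16.8 MHz, appears at 7.8 MHz.
50.6 MHz mod fs = 17 MHz.
17 MHz > fs/2 = 16.8 MHz, folds to fs − 17 MHz = 16.6 MHz.
11.2 MHz ≤ fs/2 = 16.8 MHz, passes unchanged.
108.6 MHz mod fs = 7.8 MHz.
7.8 MHz ≤ fs/2 = 16.8 MHz, appears at 7.8 MHz.
41.4 MHz and 108.6 MHz both map to 7.8 MHz.

41.4 MHz, 108.6 MHz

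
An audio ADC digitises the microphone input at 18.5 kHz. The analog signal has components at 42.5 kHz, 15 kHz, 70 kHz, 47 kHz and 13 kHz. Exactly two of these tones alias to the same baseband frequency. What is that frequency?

fs/2 = 9.25 kHz.
42.5 kHz mod fs = 5.5 kHz.
5.5 kHz ≤ fs/2 = 9.25 kHz, appears at 5.5 kHz.
15 kHz > fs/2 = 9.25 kHz, folds to fs − 15 kHz = 3.5 kHz.
70 kHz mod fs = 14.5 kHz.
14.5 kHz > fs/2 = 9.25 kHz, folds to fs − 14.5 kHz = 4 kHz.
47 kHz mod fs = 10 kHz.
10 kHz > fs/2 = 9.25 kHz, folds to fs − 10 kHz = 8.5 kHz.
13 kHz > fs/2 = 9.25 kHz, folds to fs − 13 kHz = 5.5 kHz.
13 kHz and 42.5 kHz both map to 5.5 kHz.

5.5 kHz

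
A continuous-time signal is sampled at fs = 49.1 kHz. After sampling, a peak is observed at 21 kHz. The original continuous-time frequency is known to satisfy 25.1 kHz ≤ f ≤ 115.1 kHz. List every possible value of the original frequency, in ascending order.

28.1 kHz, 70.1 kHz, 77.2 kHz

Frequencies that alias to 21 kHz are k·fs ± 21 kHz for integer k ≥ 0.
k=0: 21 kHz.
k=1: 28.1 kHz, 70.1 kHz.
k=2: 77.2 kHz, 119.2 kHz.
k=3: 126.3 kHz, 168.3 kHz.
Within [25.1 kHz, 115.1 kHz]: 28.1 kHz, 70.1 kHz, 77.2 kHz.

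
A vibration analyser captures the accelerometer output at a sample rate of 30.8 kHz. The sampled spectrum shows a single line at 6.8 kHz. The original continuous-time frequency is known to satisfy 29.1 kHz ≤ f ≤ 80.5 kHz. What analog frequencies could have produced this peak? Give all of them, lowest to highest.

37.6 kHz, 54.8 kHz, 68.4 kHz

Frequencies that alias to 6.8 kHz are k·fs ± 6.8 kHz for integer k ≥ 0.
k=0: 6.8 kHz.
k=1: 24 kHz, 37.6 kHz.
k=2: 54.8 kHz, 68.4 kHz.
k=3: 85.6 kHz, 99.2 kHz.
Within [29.1 kHz, 80.5 kHz]: 37.6 kHz, 54.8 kHz, 68.4 kHz.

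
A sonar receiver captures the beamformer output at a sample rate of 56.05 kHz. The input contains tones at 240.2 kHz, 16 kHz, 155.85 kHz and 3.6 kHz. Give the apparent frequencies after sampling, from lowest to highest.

fs/2 = 28.025 kHz.
240.2 kHz mod fs = 16 kHz.
16 kHz ≤ fs/2 = 28.025 kHz, appears at 16 kHz.
16 kHz ≤ fs/2 = 28.025 kHz, passes unchanged.
155.85 kHz mod fs = 43.75 kHz.
43.75 kHz > fs/2 = 28.025 kHz, folds to fs − 43.75 kHz = 12.3 kHz.
3.6 kHz ≤ fs/2 = 28.025 kHz, passes unchanged.
Distinct values: {3.6 kHz, 12.3 kHz, 16 kHz}.

3.6 kHz, 12.3 kHz, 16 kHz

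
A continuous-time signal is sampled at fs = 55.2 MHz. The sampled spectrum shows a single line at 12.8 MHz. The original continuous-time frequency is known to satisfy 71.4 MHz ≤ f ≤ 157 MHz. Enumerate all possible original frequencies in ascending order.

Frequencies that alias to 12.8 MHz are k·fs ± 12.8 MHz for integer k ≥ 0.
k=0: 12.8 MHz.
k=1: 42.4 MHz, 68 MHz.
k=2: 97.6 MHz, 123.2 MHz.
k=3: 152.8 MHz, 178.4 MHz.
k=4: 208 MHz, 233.6 MHz.
Within [71.4 MHz, 157 MHz]: 97.6 MHz, 123.2 MHz, 152.8 MHz.

97.6 MHz, 123.2 MHz, 152.8 MHz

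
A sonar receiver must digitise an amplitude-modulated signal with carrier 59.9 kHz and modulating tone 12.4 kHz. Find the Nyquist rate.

AM sidebands sit at fc ± fm = 47.5 kHz and 72.3 kHz.
Highest-frequency component: 72.3 kHz.
Nyquist rate = 2 × 72.3 kHz = 144.6 kHz.

144.6 kHz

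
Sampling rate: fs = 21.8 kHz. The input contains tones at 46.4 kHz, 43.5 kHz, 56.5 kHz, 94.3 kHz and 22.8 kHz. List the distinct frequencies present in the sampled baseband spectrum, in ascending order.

0.1 kHz, 1 kHz, 2.8 kHz, 7.1 kHz, 8.9 kHz

fs/2 = 10.9 kHz.
46.4 kHz mod fs = 2.8 kHz.
2.8 kHz ≤ fs/2 = 10.9 kHz, appears at 2.8 kHz.
43.5 kHz mod fs = 21.7 kHz.
21.7 kHz > fs/2 = 10.9 kHz, folds to fs − 21.7 kHz = 0.1 kHz.
56.5 kHz mod fs = 12.9 kHz.
12.9 kHz > fs/2 = 10.9 kHz, folds to fs − 12.9 kHz = 8.9 kHz.
94.3 kHz mod fs = 7.1 kHz.
7.1 kHz ≤ fs/2 = 10.9 kHz, appears at 7.1 kHz.
22.8 kHz mod fs = 1 kHz.
1 kHz ≤ fs/2 = 10.9 kHz, appears at 1 kHz.
Distinct values: {0.1 kHz, 1 kHz, 2.8 kHz, 7.1 kHz, 8.9 kHz}.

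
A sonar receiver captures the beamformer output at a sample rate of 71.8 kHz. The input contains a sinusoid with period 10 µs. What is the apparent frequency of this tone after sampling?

T = 10 µs → f = 1/T = 100 kHz.
100 kHz mod fs = 28.2 kHz.
28.2 kHz ≤ fs/2 = 35.9 kHz, appears at 28.2 kHz.

28.2 kHz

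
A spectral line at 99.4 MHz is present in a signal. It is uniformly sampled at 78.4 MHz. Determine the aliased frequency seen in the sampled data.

99.4 MHz mod fs = 21 MHz.
21 MHz ≤ fs/2 = 39.2 MHz, appears at 21 MHz.

21 MHz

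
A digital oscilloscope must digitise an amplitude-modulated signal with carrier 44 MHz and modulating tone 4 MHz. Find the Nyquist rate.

96 MHz

AM sidebands sit at fc ± fm = 40 MHz and 48 MHz.
Highest-frequency component: 48 MHz.
Nyquist rate = 2 × 48 MHz = 96 MHz.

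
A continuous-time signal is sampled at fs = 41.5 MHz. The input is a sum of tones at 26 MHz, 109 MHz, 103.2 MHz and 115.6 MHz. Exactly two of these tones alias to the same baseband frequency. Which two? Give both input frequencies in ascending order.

fs/2 = 20.75 MHz.
26 MHz > fs/2 = 20.75 MHz, folds to fs − 26 MHz = 15.5 MHz.
109 MHz mod fs = 26 MHz.
26 MHz > fs/2 = 20.75 MHz, folds to fs − 26 MHz = 15.5 MHz.
103.2 MHz mod fs = 20.2 MHz.
20.2 MHz ≤ fs/2 = 20.75 MHz, appears at 20.2 MHz.
115.6 MHz mod fs = 32.6 MHz.
32.6 MHz > fs/2 = 20.75 MHz, folds to fs − 32.6 MHz = 8.9 MHz.
26 MHz and 109 MHz both map to 15.5 MHz.

26 MHz, 109 MHz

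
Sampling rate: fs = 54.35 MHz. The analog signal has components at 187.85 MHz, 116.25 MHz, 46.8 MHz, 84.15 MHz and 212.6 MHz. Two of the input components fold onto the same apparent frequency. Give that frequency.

7.55 MHz

fs/2 = 27.175 MHz.
187.85 MHz mod fs = 24.8 MHz.
24.8 MHz ≤ fs/2 = 27.175 MHz, appears at 24.8 MHz.
116.25 MHz mod fs = 7.55 MHz.
7.55 MHz ≤ fs/2 = 27.175 MHz, appears at 7.55 MHz.
46.8 MHz > fs/2 = 27.175 MHz, folds to fs − 46.8 MHz = 7.55 MHz.
84.15 MHz mod fs = 29.8 MHz.
29.8 MHz > fs/2 = 27.175 MHz, folds to fs − 29.8 MHz = 24.55 MHz.
212.6 MHz mod fs = 49.55 MHz.
49.55 MHz > fs/2 = 27.175 MHz, folds to fs − 49.55 MHz = 4.8 MHz.
46.8 MHz and 116.25 MHz both map to 7.55 MHz.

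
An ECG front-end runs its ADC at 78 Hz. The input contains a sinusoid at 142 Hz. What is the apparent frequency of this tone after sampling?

14 Hz

142 Hz mod fs = 64 Hz.
64 Hz > fs/2 = 39 Hz, folds to fs − 64 Hz = 14 Hz.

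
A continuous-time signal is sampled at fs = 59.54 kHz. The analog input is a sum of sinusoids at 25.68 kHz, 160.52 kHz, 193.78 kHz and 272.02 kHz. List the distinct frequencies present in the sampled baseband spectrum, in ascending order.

15.16 kHz, 18.1 kHz, 25.68 kHz

fs/2 = 29.77 kHz.
25.68 kHz ≤ fs/2 = 29.77 kHz, passes unchanged.
160.52 kHz mod fs = 41.44 kHz.
41.44 kHz > fs/2 = 29.77 kHz, folds to fs − 41.44 kHz = 18.1 kHz.
193.78 kHz mod fs = 15.16 kHz.
15.16 kHz ≤ fs/2 = 29.77 kHz, appears at 15.16 kHz.
272.02 kHz mod fs = 33.86 kHz.
33.86 kHz > fs/2 = 29.77 kHz, folds to fs − 33.86 kHz = 25.68 kHz.
Distinct values: {15.16 kHz, 18.1 kHz, 25.68 kHz}.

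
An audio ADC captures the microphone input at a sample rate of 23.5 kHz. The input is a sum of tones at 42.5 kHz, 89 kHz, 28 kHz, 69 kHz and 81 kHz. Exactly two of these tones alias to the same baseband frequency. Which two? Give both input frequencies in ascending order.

28 kHz, 42.5 kHz

fs/2 = 11.75 kHz.
42.5 kHz mod fs = 19 kHz.
19 kHz > fs/2 = 11.75 kHz, folds to fs − 19 kHz = 4.5 kHz.
89 kHz mod fs = 18.5 kHz.
18.5 kHz > fs/2 = 11.75 kHz, folds to fs − 18.5 kHz = 5 kHz.
28 kHz mod fs = 4.5 kHz.
4.5 kHz ≤ fs/2 = 11.75 kHz, appears at 4.5 kHz.
69 kHz mod fs = 22 kHz.
22 kHz > fs/2 = 11.75 kHz, folds to fs − 22 kHz = 1.5 kHz.
81 kHz mod fs = 10.5 kHz.
10.5 kHz ≤ fs/2 = 11.75 kHz, appears at 10.5 kHz.
28 kHz and 42.5 kHz both map to 4.5 kHz.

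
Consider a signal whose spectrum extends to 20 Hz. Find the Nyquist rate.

Nyquist rate = 2 × 20 Hz = 40 Hz.

40 Hz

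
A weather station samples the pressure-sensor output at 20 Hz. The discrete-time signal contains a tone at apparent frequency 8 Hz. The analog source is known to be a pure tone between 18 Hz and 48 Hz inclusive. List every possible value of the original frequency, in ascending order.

Frequencies that alias to 8 Hz are k·fs ± 8 Hz for integer k ≥ 0.
k=0: 8 Hz.
k=1: 12 Hz, 28 Hz.
k=2: 32 Hz, 48 Hz.
k=3: 52 Hz, 68 Hz.
Within [18 Hz, 48 Hz]: 28 Hz, 32 Hz, 48 Hz.

28 Hz, 32 Hz, 48 Hz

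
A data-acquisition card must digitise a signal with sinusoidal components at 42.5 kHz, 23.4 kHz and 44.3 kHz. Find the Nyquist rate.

Highest-frequency component: 44.3 kHz.
Nyquist rate = 2 × 44.3 kHz = 88.6 kHz.

88.6 kHz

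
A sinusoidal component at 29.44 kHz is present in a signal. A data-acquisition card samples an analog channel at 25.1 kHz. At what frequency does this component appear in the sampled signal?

4.34 kHz

29.44 kHz mod fs = 4.34 kHz.
4.34 kHz ≤ fs/2 = 12.55 kHz, appears at 4.34 kHz.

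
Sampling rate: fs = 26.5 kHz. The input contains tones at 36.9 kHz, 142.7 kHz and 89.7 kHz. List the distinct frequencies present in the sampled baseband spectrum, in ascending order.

10.2 kHz, 10.4 kHz

fs/2 = 13.25 kHz.
36.9 kHz mod fs = 10.4 kHz.
10.4 kHz ≤ fs/2 = 13.25 kHz, appears at 10.4 kHz.
142.7 kHz mod fs = 10.2 kHz.
10.2 kHz ≤ fs/2 = 13.25 kHz, appears at 10.2 kHz.
89.7 kHz mod fs = 10.2 kHz.
10.2 kHz ≤ fs/2 = 13.25 kHz, appears at 10.2 kHz.
Distinct values: {10.2 kHz, 10.4 kHz}.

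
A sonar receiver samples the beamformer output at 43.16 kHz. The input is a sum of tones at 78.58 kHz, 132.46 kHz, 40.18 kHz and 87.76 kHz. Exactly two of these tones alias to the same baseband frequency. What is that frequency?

fs/2 = 21.58 kHz.
78.58 kHz mod fs = 35.42 kHz.
35.42 kHz > fs/2 = 21.58 kHz, folds to fs − 35.42 kHz = 7.74 kHz.
132.46 kHz mod fs = 2.98 kHz.
2.98 kHz ≤ fs/2 = 21.58 kHz, appears at 2.98 kHz.
40.18 kHz > fs/2 = 21.58 kHz, folds to fs − 40.18 kHz = 2.98 kHz.
87.76 kHz mod fs = 1.44 kHz.
1.44 kHz ≤ fs/2 = 21.58 kHz, appears at 1.44 kHz.
40.18 kHz and 132.46 kHz both map to 2.98 kHz.

2.98 kHz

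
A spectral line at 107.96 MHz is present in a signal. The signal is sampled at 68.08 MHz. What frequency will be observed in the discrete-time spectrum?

107.96 MHz mod fs = 39.88 MHz.
39.88 MHz > fs/2 = 34.04 MHz, folds to fs − 39.88 MHz = 28.2 MHz.

28.2 MHz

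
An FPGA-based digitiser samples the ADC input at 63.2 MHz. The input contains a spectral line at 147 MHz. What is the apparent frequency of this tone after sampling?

20.6 MHz

147 MHz mod fs = 20.6 MHz.
20.6 MHz ≤ fs/2 = 31.6 MHz, appears at 20.6 MHz.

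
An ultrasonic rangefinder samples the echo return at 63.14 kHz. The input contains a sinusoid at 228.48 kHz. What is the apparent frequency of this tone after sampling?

24.08 kHz

228.48 kHz mod fs = 39.06 kHz.
39.06 kHz > fs/2 = 31.57 kHz, folds to fs − 39.06 kHz = 24.08 kHz.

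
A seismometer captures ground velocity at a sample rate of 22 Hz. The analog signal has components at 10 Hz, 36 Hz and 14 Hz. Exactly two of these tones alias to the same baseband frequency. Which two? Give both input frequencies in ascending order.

fs/2 = 11 Hz.
10 Hz ≤ fs/2 = 11 Hz, passes unchanged.
36 Hz mod fs = 14 Hz.
14 Hz > fs/2 = 11 Hz, folds to fs − 14 Hz = 8 Hz.
14 Hz > fs/2 = 11 Hz, folds to fs − 14 Hz = 8 Hz.
14 Hz and 36 Hz both map to 8 Hz.

14 Hz, 36 Hz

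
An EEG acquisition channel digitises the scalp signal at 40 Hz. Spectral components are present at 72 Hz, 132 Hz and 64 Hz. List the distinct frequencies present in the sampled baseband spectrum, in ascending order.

8 Hz, 12 Hz, 16 Hz

fs/2 = 20 Hz.
72 Hz mod fs = 32 Hz.
32 Hz > fs/2 = 20 Hz, folds to fs − 32 Hz = 8 Hz.
132 Hz mod fs = 12 Hz.
12 Hz ≤ fs/2 = 20 Hz, appears at 12 Hz.
64 Hz mod fs = 24 Hz.
24 Hz > fs/2 = 20 Hz, folds to fs − 24 Hz = 16 Hz.
Distinct values: {8 Hz, 12 Hz, 16 Hz}.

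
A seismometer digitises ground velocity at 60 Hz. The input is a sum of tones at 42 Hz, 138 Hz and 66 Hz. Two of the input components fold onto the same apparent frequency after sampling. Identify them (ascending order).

42 Hz, 138 Hz

fs/2 = 30 Hz.
42 Hz > fs/2 = 30 Hz, folds to fs − 42 Hz = 18 Hz.
138 Hz mod fs = 18 Hz.
18 Hz ≤ fs/2 = 30 Hz, appears at 18 Hz.
66 Hz mod fs = 6 Hz.
6 Hz ≤ fs/2 = 30 Hz, appears at 6 Hz.
42 Hz and 138 Hz both map to 18 Hz.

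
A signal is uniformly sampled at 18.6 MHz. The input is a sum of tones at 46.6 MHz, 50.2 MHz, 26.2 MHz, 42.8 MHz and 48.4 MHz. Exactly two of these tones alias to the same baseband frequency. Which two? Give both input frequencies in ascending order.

42.8 MHz, 50.2 MHz

fs/2 = 9.3 MHz.
46.6 MHz mod fs = 9.4 MHz.
9.4 MHz > fs/2 = 9.3 MHz, folds to fs − 9.4 MHz = 9.2 MHz.
50.2 MHz mod fs = 13 MHz.
13 MHz > fs/2 = 9.3 MHz, folds to fs − 13 MHz = 5.6 MHz.
26.2 MHz mod fs = 7.6 MHz.
7.6 MHz ≤ fs/2 = 9.3 MHz, appears at 7.6 MHz.
42.8 MHz mod fs = 5.6 MHz.
5.6 MHz ≤ fs/2 = 9.3 MHz, appears at 5.6 MHz.
48.4 MHz mod fs = 11.2 MHz.
11.2 MHz > fs/2 = 9.3 MHz, folds to fs − 11.2 MHz = 7.4 MHz.
42.8 MHz and 50.2 MHz both map to 5.6 MHz.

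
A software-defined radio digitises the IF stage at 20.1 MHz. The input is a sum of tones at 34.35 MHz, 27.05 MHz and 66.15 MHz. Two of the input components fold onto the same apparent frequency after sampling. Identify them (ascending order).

fs/2 = 10.05 MHz.
34.35 MHz mod fs = 14.25 MHz.
14.25 MHz > fs/2 = 10.05 MHz, folds to fs − 14.25 MHz = 5.85 MHz.
27.05 MHz mod fs = 6.95 MHz.
6.95 MHz ≤ fs/2 = 10.05 MHz, appears at 6.95 MHz.
66.15 MHz mod fs = 5.85 MHz.
5.85 MHz ≤ fs/2 = 10.05 MHz, appears at 5.85 MHz.
34.35 MHz and 66.15 MHz both map to 5.85 MHz.

34.35 MHz, 66.15 MHz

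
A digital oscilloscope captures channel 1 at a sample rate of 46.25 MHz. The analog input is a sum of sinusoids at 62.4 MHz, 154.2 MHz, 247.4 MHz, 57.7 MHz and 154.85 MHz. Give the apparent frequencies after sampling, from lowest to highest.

11.45 MHz, 15.45 MHz, 16.1 MHz, 16.15 MHz

fs/2 = 23.125 MHz.
62.4 MHz mod fs = 16.15 MHz.
16.15 MHz ≤ fs/2 = 23.125 MHz, appears at 16.15 MHz.
154.2 MHz mod fs = 15.45 MHz.
15.45 MHz ≤ fs/2 = 23.125 MHz, appears at 15.45 MHz.
247.4 MHz mod fs = 16.15 MHz.
16.15 MHz ≤ fs/2 = 23.125 MHz, appears at 16.15 MHz.
57.7 MHz mod fs = 11.45 MHz.
11.45 MHz ≤ fs/2 = 23.125 MHz, appears at 11.45 MHz.
154.85 MHz mod fs = 16.1 MHz.
16.1 MHz ≤ fs/2 = 23.125 MHz, appears at 16.1 MHz.
Distinct values: {11.45 MHz, 15.45 MHz, 16.1 MHz, 16.15 MHz}.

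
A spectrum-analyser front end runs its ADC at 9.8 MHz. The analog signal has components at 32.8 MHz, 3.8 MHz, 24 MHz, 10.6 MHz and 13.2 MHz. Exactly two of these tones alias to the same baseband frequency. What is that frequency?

fs/2 = 4.9 MHz.
32.8 MHz mod fs = 3.4 MHz.
3.4 MHz ≤ fs/2 = 4.9 MHz, appears at 3.4 MHz.
3.8 MHz ≤ fs/2 = 4.9 MHz, passes unchanged.
24 MHz mod fs = 4.4 MHz.
4.4 MHz ≤ fs/2 = 4.9 MHz, appears at 4.4 MHz.
10.6 MHz mod fs = 0.8 MHz.
0.8 MHz ≤ fs/2 = 4.9 MHz, appears at 0.8 MHz.
13.2 MHz mod fs = 3.4 MHz.
3.4 MHz ≤ fs/2 = 4.9 MHz, appears at 3.4 MHz.
13.2 MHz and 32.8 MHz both map to 3.4 MHz.

3.4 MHz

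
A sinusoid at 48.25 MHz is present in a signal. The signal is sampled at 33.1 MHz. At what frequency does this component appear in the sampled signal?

15.15 MHz

48.25 MHz mod fs = 15.15 MHz.
15.15 MHz ≤ fs/2 = 16.55 MHz, appears at 15.15 MHz.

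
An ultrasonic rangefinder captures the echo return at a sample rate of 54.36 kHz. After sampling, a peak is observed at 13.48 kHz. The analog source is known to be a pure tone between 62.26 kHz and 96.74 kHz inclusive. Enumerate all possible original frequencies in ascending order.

67.84 kHz, 95.24 kHz

Frequencies that alias to 13.48 kHz are k·fs ± 13.48 kHz for integer k ≥ 0.
k=0: 13.48 kHz.
k=1: 40.88 kHz, 67.84 kHz.
k=2: 95.24 kHz, 122.2 kHz.
k=3: 149.6 kHz, 176.56 kHz.
Within [62.26 kHz, 96.74 kHz]: 67.84 kHz, 95.24 kHz.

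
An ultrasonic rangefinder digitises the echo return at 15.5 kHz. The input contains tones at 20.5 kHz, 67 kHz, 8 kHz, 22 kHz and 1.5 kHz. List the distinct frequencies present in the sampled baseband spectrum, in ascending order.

fs/2 = 7.75 kHz.
20.5 kHz mod fs = 5 kHz.
5 kHz ≤ fs/2 = 7.75 kHz, appears at 5 kHz.
67 kHz mod fs = 5 kHz.
5 kHz ≤ fs/2 = 7.75 kHz, appears at 5 kHz.
8 kHz > fs/2 = 7.75 kHz, folds to fs − 8 kHz = 7.5 kHz.
22 kHz mod fs = 6.5 kHz.
6.5 kHz ≤ fs/2 = 7.75 kHz, appears at 6.5 kHz.
1.5 kHz ≤ fs/2 = 7.75 kHz, passes unchanged.
Distinct values: {1.5 kHz, 5 kHz, 6.5 kHz, 7.5 kHz}.

1.5 kHz, 5 kHz, 6.5 kHz, 7.5 kHz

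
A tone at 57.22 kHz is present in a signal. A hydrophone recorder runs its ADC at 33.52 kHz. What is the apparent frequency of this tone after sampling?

9.82 kHz

57.22 kHz mod fs = 23.7 kHz.
23.7 kHz > fs/2 = 16.76 kHz, folds to fs − 23.7 kHz = 9.82 kHz.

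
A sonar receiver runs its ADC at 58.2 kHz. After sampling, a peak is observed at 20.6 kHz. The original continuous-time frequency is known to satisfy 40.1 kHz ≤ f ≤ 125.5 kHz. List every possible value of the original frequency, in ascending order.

78.8 kHz, 95.8 kHz

Frequencies that alias to 20.6 kHz are k·fs ± 20.6 kHz for integer k ≥ 0.
k=0: 20.6 kHz.
k=1: 37.6 kHz, 78.8 kHz.
k=2: 95.8 kHz, 137 kHz.
k=3: 154 kHz, 195.2 kHz.
Within [40.1 kHz, 125.5 kHz]: 78.8 kHz, 95.8 kHz.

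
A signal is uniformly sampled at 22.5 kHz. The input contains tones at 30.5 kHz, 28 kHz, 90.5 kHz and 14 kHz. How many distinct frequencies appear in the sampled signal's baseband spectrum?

fs/2 = 11.25 kHz.
30.5 kHz mod fs = 8 kHz.
8 kHz ≤ fs/2 = 11.25 kHz, appears at 8 kHz.
28 kHz mod fs = 5.5 kHz.
5.5 kHz ≤ fs/2 = 11.25 kHz, appears at 5.5 kHz.
90.5 kHz mod fs = 0.5 kHz.
0.5 kHz ≤ fs/2 = 11.25 kHz, appears at 0.5 kHz.
14 kHz > fs/2 = 11.25 kHz, folds to fs − 14 kHz = 8.5 kHz.
Distinct values: {0.5 kHz, 5.5 kHz, 8 kHz, 8.5 kHz} → 4.

4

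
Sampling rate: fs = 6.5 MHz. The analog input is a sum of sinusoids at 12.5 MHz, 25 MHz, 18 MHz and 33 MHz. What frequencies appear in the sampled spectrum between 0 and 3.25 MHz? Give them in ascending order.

0.5 MHz, 1 MHz, 1.5 MHz

fs/2 = 3.25 MHz.
12.5 MHz mod fs = 6 MHz.
6 MHz > fs/2 = 3.25 MHz, folds to fs − 6 MHz = 0.5 MHz.
25 MHz mod fs = 5.5 MHz.
5.5 MHz > fs/2 = 3.25 MHz, folds to fs − 5.5 MHz = 1 MHz.
18 MHz mod fs = 5 MHz.
5 MHz > fs/2 = 3.25 MHz, folds to fs − 5 MHz = 1.5 MHz.
33 MHz mod fs = 0.5 MHz.
0.5 MHz ≤ fs/2 = 3.25 MHz, appears at 0.5 MHz.
Distinct values: {0.5 MHz, 1 MHz, 1.5 MHz}.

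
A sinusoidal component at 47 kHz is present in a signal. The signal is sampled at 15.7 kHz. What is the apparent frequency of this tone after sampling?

47 kHz mod fs = 15.6 kHz.
15.6 kHz > fs/2 = 7.85 kHz, folds to fs − 15.6 kHz = 0.1 kHz.

0.1 kHz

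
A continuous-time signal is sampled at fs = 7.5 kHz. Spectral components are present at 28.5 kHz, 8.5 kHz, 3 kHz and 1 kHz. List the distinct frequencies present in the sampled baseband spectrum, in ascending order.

fs/2 = 3.75 kHz.
28.5 kHz mod fs = 6 kHz.
6 kHz > fs/2 = 3.75 kHz, folds to fs − 6 kHz = 1.5 kHz.
8.5 kHz mod fs = 1 kHz.
1 kHz ≤ fs/2 = 3.75 kHz, appears at 1 kHz.
3 kHz ≤ fs/2 = 3.75 kHz, passes unchanged.
1 kHz ≤ fs/2 = 3.75 kHz, passes unchanged.
Distinct values: {1 kHz, 1.5 kHz, 3 kHz}.

1 kHz, 1.5 kHz, 3 kHz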